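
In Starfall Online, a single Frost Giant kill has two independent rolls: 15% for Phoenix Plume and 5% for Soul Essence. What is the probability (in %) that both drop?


For independent events, P(both) = P(A) * P(B)
= 15% * 5%
= 75 / 100 %
= 0.75%

0.75%


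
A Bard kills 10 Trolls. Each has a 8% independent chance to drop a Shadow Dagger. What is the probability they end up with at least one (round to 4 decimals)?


P(at least one) = 1 - P(none) = 1 - (1-p)^n
p = 8/100 = 0.08
1 - p = 0.92
(1 - p)^10 = 0.92^10 = 0.434388
P(at least one) = 1 - 0.434388 = 0.5656

0.5656


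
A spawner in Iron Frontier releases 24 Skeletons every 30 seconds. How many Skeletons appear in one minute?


Spawns per minute = count * (60 / interval)
= 24 * (60 / 30)
= 24 * 2.0
= 48.0

48.0 per minute


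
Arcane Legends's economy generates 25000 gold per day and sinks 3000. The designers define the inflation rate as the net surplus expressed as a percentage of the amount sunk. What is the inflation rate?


Net gold = 25000 - 3000 = 22000
Inflation rate = net / sunk * 100 = 22000 / 3000 * 100
= 7.333333 * 100
= 733.33%

733.33%


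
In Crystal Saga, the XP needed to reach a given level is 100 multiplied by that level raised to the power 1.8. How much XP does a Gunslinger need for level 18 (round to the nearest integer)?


XP = 100 * level^1.8
Substitute level = 18:
XP = 100 * 18^1.8
= 100 * 181.7567
= 18176

18176 XP


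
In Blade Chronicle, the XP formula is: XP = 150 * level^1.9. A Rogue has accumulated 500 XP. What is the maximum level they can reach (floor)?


XP = 150 * level^1.9, so level = (XP / 150)^(1/1.9)
= (500 / 150)^(1/1.9)
= 3.3333^0.5263
= 1.8845
Floor: level = 1

level 1


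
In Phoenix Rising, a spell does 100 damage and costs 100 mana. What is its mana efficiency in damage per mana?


Efficiency = damage / mana
= 100 / 100
= 1.00

1.00 dmg/mana


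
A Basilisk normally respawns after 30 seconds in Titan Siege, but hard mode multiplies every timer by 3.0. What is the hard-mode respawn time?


Respawn time = base * multiplier
= 30 * 3.0
= 90.0 seconds

90.0 seconds


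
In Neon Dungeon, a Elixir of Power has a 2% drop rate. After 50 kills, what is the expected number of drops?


Expected drops = kills * (drop_rate / 100)
= 50 * (2 / 100)
= 50 * 0.02
= 1.0

1.0 drops


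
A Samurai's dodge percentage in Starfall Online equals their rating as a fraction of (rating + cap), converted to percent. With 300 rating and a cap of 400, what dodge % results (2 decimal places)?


dodge% = 300 / (300 + 400) * 100
= 300 / 700 * 100
= 0.428571 * 100
= 42.86%

42.86%


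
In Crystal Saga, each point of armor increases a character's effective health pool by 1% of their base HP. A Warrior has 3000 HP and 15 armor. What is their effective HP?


EHP = 3000 * (1 + 15/100)
= 3000 * (1 + 0.15)
= 3000 * 1.15
= 3450.0

3450.0 EHP


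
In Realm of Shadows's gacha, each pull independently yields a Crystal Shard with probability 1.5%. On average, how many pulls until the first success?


Expected pulls for a geometric distribution = 1/p = 100 / rate%
= 100 / 1.5
= 66.67

66.67 pulls


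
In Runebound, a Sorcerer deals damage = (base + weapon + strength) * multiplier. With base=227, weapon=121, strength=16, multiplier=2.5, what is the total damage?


Sum base + weapon + str = 227 + 121 + 16 = 364
Multiply by 2.5:
364 * 2.5 = 910.0

910.0 damage


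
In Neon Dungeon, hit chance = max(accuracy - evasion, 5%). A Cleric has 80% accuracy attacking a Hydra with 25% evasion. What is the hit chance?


accuracy - evasion = 80 - 25 = 55
Apply floor: max(55, 5) = 55
Hit chance = 55%

55%


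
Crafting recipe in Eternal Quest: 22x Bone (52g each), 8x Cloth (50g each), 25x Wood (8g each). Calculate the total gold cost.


Cost breakdown:
  Bone: 22 * 52 = 1144
  Cloth: 8 * 50 = 400
  Wood: 25 * 8 = 200
Total = 1144 + 400 + 200 = 1744

1744 gold


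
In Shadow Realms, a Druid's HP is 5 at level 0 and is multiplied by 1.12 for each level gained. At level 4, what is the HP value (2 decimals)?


value = base * growth^level
= 5 * 1.12^4
= 5 * 1.573519
= 7.87

7.87 HP


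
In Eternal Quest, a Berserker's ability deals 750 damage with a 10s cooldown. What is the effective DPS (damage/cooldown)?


DPS = damage / cooldown
= 750 / 10
= 75.00

75.00 DPS


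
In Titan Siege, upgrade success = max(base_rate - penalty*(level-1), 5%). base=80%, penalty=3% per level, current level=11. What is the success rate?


raw_rate = 80 - 3 * (11 - 1)
= 80 - 3 * 10
= 80 - 30
= 50
Apply floor: max(50, 5) = 50%

50%


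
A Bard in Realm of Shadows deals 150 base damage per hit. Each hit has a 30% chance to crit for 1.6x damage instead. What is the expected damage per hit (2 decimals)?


E[dmg] = base * (1 + crit_chance * (crit_mult - 1))
cc as decimal = 30/100 = 0.3
cm - 1 = 1.6 - 1 = 0.6
Bonus factor = 0.3 * 0.6 = 0.18
Total multiplier = 1 + 0.18 = 1.18
Expected damage = 150 * 1.18 = 177.00

177.00 damage


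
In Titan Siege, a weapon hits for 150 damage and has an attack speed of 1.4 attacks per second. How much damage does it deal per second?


DPS = damage * attack_speed
= 150 * 1.4
= 210.0

210.0 DPS


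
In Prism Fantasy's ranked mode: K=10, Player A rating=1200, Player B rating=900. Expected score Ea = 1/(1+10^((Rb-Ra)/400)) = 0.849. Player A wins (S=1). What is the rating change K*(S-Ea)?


Elo update: delta = K * (S - Ea), where S = 1 (wins)
S - Ea = 1 - 0.849 = 0.151
Rating change = 10 * 0.151
= 1.51

1.51 rating points


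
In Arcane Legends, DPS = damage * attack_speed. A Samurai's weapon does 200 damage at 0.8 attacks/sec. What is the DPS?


DPS = damage * attack_speed
= 200 * 0.8
= 160.0

160.0 DPS


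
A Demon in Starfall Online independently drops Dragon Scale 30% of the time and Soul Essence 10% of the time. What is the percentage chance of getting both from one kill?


For independent events, P(both) = P(A) * P(B)
= 30% * 10%
= 300 / 100 %
= 3.0%

3.0%


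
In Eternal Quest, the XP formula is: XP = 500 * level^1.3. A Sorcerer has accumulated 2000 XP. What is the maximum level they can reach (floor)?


XP = 500 * level^1.3, so level = (XP / 500)^(1/1.3)
= (2000 / 500)^(1/1.3)
= 4.0^0.7692
= 2.9048
Floor: level = 2

level 2


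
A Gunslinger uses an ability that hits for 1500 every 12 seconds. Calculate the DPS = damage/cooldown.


DPS = damage / cooldown
= 1500 / 12
= 125.00

125.00 DPS


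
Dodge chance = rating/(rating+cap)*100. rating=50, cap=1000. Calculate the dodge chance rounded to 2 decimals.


dodge% = 50 / (50 + 1000) * 100
= 50 / 1050 * 100
= 0.047619 * 100
= 4.76%

4.76%


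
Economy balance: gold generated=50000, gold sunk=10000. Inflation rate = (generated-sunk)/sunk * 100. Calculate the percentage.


Net gold = 50000 - 10000 = 40000
Inflation rate = net / sunk * 100 = 40000 / 10000 * 100
= 4.0 * 100
= 400.00%

400.00%


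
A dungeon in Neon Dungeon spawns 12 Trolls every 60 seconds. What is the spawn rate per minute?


Spawns per minute = count * (60 / interval)
= 12 * (60 / 60)
= 12 * 1.0
= 12.0

12.0 per minute


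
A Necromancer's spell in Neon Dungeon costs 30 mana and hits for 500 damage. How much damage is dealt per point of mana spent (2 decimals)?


Efficiency = damage / mana
= 500 / 30
= 16.67

16.67 dmg/mana


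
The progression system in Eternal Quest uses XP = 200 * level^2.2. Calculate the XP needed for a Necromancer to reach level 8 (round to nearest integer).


XP = 200 * level^2.2
Substitute level = 8:
XP = 200 * 8^2.2
= 200 * 97.0059
= 19401

19401 XP


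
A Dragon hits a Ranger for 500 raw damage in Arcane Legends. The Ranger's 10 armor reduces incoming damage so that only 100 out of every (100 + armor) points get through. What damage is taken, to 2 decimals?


actual = 500 * 100 / (100 + 10)
= 500 * 100 / 110
= 50000 / 110
= 454.55

454.55 damage


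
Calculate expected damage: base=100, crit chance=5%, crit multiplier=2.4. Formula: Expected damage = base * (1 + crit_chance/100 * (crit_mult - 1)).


E[dmg] = base * (1 + crit_chance * (crit_mult - 1))
cc as decimal = 5/100 = 0.05
cm - 1 = 2.4 - 1 = 1.4
Bonus factor = 0.05 * 1.4 = 0.07
Total multiplier = 1 + 0.07 = 1.07
Expected damage = 100 * 1.07 = 107.00

107.00 damage


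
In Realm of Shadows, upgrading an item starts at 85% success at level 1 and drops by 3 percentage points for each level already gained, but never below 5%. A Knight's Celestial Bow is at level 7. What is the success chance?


raw_rate = 85 - 3 * (7 - 1)
= 85 - 3 * 6
= 85 - 18
= 67
Apply floor: max(67, 5) = 67%

67%


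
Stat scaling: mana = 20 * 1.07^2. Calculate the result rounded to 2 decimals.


value = base * growth^level
= 20 * 1.07^2
= 20 * 1.1449
= 22.90

22.90 mana


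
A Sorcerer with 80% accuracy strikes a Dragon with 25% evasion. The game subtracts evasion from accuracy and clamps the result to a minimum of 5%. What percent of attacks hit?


accuracy - evasion = 80 - 25 = 55
Apply floor: max(55, 5) = 55
Hit chance = 55%

55%


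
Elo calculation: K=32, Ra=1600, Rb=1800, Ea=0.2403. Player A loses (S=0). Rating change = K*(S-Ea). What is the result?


Elo update: delta = K * (S - Ea), where S = 0 (loses)
S - Ea = 0 - 0.2403 = -0.2403
Rating change = 32 * -0.2403
= -7.69

-7.69 rating points


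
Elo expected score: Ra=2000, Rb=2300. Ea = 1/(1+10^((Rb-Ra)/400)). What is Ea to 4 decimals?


Elo expected score: Ea = 1/(1 + 10^((Rb-Ra)/400))
Rb - Ra = 2300 - 2000 = 300
(Rb-Ra)/400 = 300/400 = 0.75
10^0.75 = 5.623413
Ea = 1/(1 + 5.623413) = 1/6.623413 = 0.1510

0.1510


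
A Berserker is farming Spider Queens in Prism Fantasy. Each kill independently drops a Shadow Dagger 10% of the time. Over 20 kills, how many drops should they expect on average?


Expected drops = kills * (drop_rate / 100)
= 20 * (10 / 100)
= 20 * 0.1
= 2.0

2.0 drops


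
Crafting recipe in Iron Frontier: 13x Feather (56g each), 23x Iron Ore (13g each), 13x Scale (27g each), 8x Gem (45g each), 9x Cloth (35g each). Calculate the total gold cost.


Cost breakdown:
  Feather: 13 * 56 = 728
  Iron Ore: 23 * 13 = 299
  Scale: 13 * 27 = 351
  Gem: 8 * 45 = 360
  Cloth: 9 * 35 = 315
Total = 728 + 299 + 351 + 360 + 315 = 2053

2053 gold


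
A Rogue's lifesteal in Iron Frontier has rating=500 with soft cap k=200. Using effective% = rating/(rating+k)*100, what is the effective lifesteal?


effective% = rating / (rating + k) * 100
= 500 / (500 + 200) * 100
= 500 / 700 * 100
= 0.714286 * 100
= 71.43%

71.43%


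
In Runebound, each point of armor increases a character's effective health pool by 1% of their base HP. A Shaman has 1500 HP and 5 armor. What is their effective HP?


EHP = 1500 * (1 + 5/100)
= 1500 * (1 + 0.05)
= 1500 * 1.05
= 1575.0

1575.0 EHP


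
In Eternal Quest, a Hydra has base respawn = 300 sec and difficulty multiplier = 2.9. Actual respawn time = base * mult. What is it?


Respawn time = base * multiplier
= 300 * 2.9
= 870.0 seconds

870.0 seconds


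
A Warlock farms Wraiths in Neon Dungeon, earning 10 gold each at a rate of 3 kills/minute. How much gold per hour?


Gold per minute = 10 * 3 = 30
Gold per hour = 30 * 60 = 1800

1800 gold/hour


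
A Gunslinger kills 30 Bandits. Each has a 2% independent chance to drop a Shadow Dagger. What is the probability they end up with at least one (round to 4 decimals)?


P(at least one) = 1 - P(none) = 1 - (1-p)^n
p = 2/100 = 0.02
1 - p = 0.98
(1 - p)^30 = 0.98^30 = 0.545484
P(at least one) = 1 - 0.545484 = 0.4545

0.4545


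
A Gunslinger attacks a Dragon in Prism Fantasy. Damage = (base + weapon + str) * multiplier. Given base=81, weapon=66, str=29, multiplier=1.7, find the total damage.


Sum base + weapon + str = 81 + 66 + 29 = 176
Multiply by 1.7:
176 * 1.7 = 299.2

299.2 damage


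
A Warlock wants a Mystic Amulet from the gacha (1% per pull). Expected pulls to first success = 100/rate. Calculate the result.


Expected pulls for a geometric distribution = 1/p = 100 / rate%
= 100 / 1
= 100.0

100.0 pulls


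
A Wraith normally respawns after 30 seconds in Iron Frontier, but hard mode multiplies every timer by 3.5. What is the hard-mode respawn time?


Respawn time = base * multiplier
= 30 * 3.5
= 105.0 seconds

105.0 seconds


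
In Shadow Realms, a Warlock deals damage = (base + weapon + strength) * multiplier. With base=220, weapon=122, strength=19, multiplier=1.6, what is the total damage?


Sum base + weapon + str = 220 + 122 + 19 = 361
Multiply by 1.6:
361 * 1.6 = 577.6

577.6 damage


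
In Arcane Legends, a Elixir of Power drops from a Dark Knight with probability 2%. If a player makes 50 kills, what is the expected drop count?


Expected drops = kills * (drop_rate / 100)
= 50 * (2 / 100)
= 50 * 0.02
= 1.0

1.0 drops


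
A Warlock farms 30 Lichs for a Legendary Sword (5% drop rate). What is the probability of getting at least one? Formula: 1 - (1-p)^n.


P(at least one) = 1 - P(none) = 1 - (1-p)^n
p = 5/100 = 0.05
1 - p = 0.95
(1 - p)^30 = 0.95^30 = 0.214639
P(at least one) = 1 - 0.214639 = 0.7854

0.7854


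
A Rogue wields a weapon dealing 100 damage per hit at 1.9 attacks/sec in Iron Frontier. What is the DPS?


DPS = damage * attack_speed
= 100 * 1.9
= 190.0

190.0 DPS


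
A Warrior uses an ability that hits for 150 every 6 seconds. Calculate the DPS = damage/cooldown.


DPS = damage / cooldown
= 150 / 6
= 25.00

25.00 DPS


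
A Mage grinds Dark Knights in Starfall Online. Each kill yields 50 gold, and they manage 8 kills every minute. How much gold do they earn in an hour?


Gold per minute = 50 * 8 = 400
Gold per hour = 400 * 60 = 24000

24000 gold/hour


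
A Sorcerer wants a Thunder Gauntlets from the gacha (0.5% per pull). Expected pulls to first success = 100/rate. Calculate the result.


Expected pulls for a geometric distribution = 1/p = 100 / rate%
= 100 / 0.5
= 200.0

200.0 pulls


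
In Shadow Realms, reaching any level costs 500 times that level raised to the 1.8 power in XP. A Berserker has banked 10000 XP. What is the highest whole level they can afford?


XP = 500 * level^1.8, so level = (XP / 500)^(1/1.8)
= (10000 / 500)^(1/1.8)
= 20.0^0.5556
= 5.282
Floor: level = 5

level 5


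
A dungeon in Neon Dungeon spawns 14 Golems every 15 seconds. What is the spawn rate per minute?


Spawns per minute = count * (60 / interval)
= 14 * (60 / 15)
= 14 * 4.0
= 56.0

56.0 per minute


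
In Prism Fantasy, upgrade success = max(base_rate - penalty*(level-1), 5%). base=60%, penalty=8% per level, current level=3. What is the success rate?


raw_rate = 60 - 8 * (3 - 1)
= 60 - 8 * 2
= 60 - 16
= 44
Apply floor: max(44, 5) = 44%

44%


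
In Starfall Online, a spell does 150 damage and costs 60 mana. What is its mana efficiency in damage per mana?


Efficiency = damage / mana
= 150 / 60
= 2.50

2.50 dmg/mana


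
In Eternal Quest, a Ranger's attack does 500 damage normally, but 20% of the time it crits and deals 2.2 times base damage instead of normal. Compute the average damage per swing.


E[dmg] = base * (1 + crit_chance * (crit_mult - 1))
cc as decimal = 20/100 = 0.2
cm - 1 = 2.2 - 1 = 1.2
Bonus factor = 0.2 * 1.2 = 0.24
Total multiplier = 1 + 0.24 = 1.24
Expected damage = 500 * 1.24 = 620.00

620.00 damage


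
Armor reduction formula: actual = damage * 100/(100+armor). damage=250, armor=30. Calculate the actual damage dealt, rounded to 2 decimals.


actual = 250 * 100 / (100 + 30)
= 250 * 100 / 130
= 25000 / 130
= 192.31

192.31 damage


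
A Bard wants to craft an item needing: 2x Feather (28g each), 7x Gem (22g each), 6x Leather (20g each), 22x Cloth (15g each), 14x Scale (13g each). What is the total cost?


Cost breakdown:
  Feather: 2 * 28 = 56
  Gem: 7 * 22 = 154
  Leather: 6 * 20 = 120
  Cloth: 22 * 15 = 330
  Scale: 14 * 13 = 182
Total = 56 + 154 + 120 + 330 + 182 = 842

842 gold


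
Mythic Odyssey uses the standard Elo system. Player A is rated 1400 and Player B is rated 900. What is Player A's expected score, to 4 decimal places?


Elo expected score: Ea = 1/(1 + 10^((Rb-Ra)/400))
Rb - Ra = 900 - 1400 = -500
(Rb-Ra)/400 = -500/400 = -1.25
10^-1.25 = 0.056234
Ea = 1/(1 + 0.056234) = 1/1.056234 = 0.9468

0.9468


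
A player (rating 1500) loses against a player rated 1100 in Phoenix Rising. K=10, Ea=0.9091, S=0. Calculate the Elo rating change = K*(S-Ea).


Elo update: delta = K * (S - Ea), where S = 0 (loses)
S - Ea = 0 - 0.9091 = -0.9091
Rating change = 10 * -0.9091
= -9.09

-9.09 rating points


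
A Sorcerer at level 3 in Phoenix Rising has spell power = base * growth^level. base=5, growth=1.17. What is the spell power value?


value = base * growth^level
= 5 * 1.17^3
= 5 * 1.601613
= 8.01

8.01 spell power


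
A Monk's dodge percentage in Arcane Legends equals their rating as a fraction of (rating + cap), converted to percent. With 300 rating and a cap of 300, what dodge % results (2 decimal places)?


dodge% = 300 / (300 + 300) * 100
= 300 / 600 * 100
= 0.5 * 100
= 50.00%

50.00%


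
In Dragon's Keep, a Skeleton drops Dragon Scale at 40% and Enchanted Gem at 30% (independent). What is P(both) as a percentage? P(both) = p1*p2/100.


For independent events, P(both) = P(A) * P(B)
= 40% * 30%
= 1200 / 100 %
= 12.0%

12.0%


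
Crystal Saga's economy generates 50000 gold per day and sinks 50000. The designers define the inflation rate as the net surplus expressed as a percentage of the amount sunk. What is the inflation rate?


Net gold = 50000 - 50000 = 0
Inflation rate = net / sunk * 100 = 0 / 50000 * 100
= 0.0 * 100
= 0.00%

0.00%


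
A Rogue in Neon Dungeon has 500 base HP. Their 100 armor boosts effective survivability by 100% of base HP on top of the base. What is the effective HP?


EHP = 500 * (1 + 100/100)
= 500 * (1 + 1.0)
= 500 * 2.0
= 1000.0

1000.0 EHP


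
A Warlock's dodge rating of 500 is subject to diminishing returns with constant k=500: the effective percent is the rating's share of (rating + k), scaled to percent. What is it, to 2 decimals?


effective% = rating / (rating + k) * 100
= 500 / (500 + 500) * 100
= 500 / 1000 * 100
= 0.5 * 100
= 50.00%

50.00%


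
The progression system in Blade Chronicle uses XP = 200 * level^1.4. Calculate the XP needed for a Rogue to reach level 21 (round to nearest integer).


XP = 200 * level^1.4
Substitute level = 21:
XP = 200 * 21^1.4
= 200 * 70.9753
= 14195

14195 XP


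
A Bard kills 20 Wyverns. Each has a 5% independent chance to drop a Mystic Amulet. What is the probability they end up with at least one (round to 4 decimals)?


P(at least one) = 1 - P(none) = 1 - (1-p)^n
p = 5/100 = 0.05
1 - p = 0.95
(1 - p)^20 = 0.95^20 = 0.358486
P(at least one) = 1 - 0.358486 = 0.6415

0.6415


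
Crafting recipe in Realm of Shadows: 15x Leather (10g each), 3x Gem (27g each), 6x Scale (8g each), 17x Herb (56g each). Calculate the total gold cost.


Cost breakdown:
  Leather: 15 * 10 = 150
  Gem: 3 * 27 = 81
  Scale: 6 * 8 = 48
  Herb: 17 * 56 = 952
Total = 150 + 81 + 48 + 952 = 1231

1231 gold


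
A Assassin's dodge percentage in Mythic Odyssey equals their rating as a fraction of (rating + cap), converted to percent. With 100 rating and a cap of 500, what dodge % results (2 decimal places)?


dodge% = 100 / (100 + 500) * 100
= 100 / 600 * 100
= 0.166667 * 100
= 16.67%

16.67%


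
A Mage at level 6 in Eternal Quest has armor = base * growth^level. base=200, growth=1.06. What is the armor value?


value = base * growth^level
= 200 * 1.06^6
= 200 * 1.418519
= 283.70

283.70 armor


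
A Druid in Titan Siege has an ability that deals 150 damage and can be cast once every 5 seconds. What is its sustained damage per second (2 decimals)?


DPS = damage / cooldown
= 150 / 5
= 30.00

30.00 DPS


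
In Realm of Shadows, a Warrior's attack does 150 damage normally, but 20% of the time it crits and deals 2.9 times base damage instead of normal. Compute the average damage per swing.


E[dmg] = base * (1 + crit_chance * (crit_mult - 1))
cc as decimal = 20/100 = 0.2
cm - 1 = 2.9 - 1 = 1.9
Bonus factor = 0.2 * 1.9 = 0.38
Total multiplier = 1 + 0.38 = 1.38
Expected damage = 150 * 1.38 = 207.00

207.00 damage


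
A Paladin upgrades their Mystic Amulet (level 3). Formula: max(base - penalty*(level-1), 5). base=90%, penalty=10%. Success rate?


raw_rate = 90 - 10 * (3 - 1)
= 90 - 10 * 2
= 90 - 20
= 70
Apply floor: max(70, 5) = 70%

70%


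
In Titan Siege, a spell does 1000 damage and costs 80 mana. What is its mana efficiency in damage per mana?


Efficiency = damage / mana
= 1000 / 80
= 12.50

12.50 dmg/mana


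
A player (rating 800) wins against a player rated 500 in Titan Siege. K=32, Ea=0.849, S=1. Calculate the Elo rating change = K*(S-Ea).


Elo update: delta = K * (S - Ea), where S = 1 (wins)
S - Ea = 1 - 0.849 = 0.151
Rating change = 32 * 0.151
= 4.83

4.83 rating points


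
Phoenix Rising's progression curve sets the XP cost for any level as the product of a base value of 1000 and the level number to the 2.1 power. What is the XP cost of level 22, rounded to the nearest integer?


XP = 1000 * level^2.1
Substitute level = 22:
XP = 1000 * 22^2.1
= 1000 * 659.3069
= 659307

659307 XP


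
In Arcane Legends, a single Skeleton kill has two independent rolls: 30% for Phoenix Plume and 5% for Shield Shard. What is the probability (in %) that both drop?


For independent events, P(both) = P(A) * P(B)
= 30% * 5%
= 150 / 100 %
= 1.5%

1.5%


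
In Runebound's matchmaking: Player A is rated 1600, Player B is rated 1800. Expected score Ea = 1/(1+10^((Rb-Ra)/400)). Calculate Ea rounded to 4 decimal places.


Elo expected score: Ea = 1/(1 + 10^((Rb-Ra)/400))
Rb - Ra = 1800 - 1600 = 200
(Rb-Ra)/400 = 200/400 = 0.5
10^0.5 = 3.162278
Ea = 1/(1 + 3.162278) = 1/4.162278 = 0.2403

0.2403


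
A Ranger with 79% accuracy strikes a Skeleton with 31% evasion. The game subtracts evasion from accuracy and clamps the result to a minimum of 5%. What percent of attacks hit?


accuracy - evasion = 79 - 31 = 48
Apply floor: max(48, 5) = 48
Hit chance = 48%

48%


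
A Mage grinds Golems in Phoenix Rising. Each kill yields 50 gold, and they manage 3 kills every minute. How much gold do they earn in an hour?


Gold per minute = 50 * 3 = 150
Gold per hour = 150 * 60 = 9000

9000 gold/hour


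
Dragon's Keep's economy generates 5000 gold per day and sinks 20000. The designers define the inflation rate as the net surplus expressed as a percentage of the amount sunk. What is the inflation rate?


Net gold = 5000 - 20000 = -15000
Inflation rate = net / sunk * 100 = -15000 / 20000 * 100
= -0.75 * 100
= -75.00%

-75.00%


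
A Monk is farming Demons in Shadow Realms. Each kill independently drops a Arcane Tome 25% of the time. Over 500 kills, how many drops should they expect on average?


Expected drops = kills * (drop_rate / 100)
= 500 * (25 / 100)
= 500 * 0.25
= 125.0

125.0 drops


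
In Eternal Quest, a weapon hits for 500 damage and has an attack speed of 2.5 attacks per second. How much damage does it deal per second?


DPS = damage * attack_speed
= 500 * 2.5
= 1250.0

1250.0 DPS


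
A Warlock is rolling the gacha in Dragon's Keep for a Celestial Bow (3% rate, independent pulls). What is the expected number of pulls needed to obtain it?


Expected pulls for a geometric distribution = 1/p = 100 / rate%
= 100 / 3
= 33.33

33.33 pulls


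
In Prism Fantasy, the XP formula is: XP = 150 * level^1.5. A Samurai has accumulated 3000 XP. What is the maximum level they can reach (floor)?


XP = 150 * level^1.5, so level = (XP / 150)^(1/1.5)
= (3000 / 150)^(1/1.5)
= 20.0^0.6667
= 7.3681
Floor: level = 7

level 7


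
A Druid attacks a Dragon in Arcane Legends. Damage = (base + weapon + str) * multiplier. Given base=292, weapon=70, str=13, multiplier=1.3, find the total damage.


Sum base + weapon + str = 292 + 70 + 13 = 375
Multiply by 1.3:
375 * 1.3 = 487.5

487.5 damage


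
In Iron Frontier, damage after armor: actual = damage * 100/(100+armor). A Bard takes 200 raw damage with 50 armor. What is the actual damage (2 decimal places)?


actual = 200 * 100 / (100 + 50)
= 200 * 100 / 150
= 20000 / 150
= 133.33

133.33 damage


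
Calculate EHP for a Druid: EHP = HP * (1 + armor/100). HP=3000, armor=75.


EHP = 3000 * (1 + 75/100)
= 3000 * (1 + 0.75)
= 3000 * 1.75
= 5250.0

5250.0 EHP


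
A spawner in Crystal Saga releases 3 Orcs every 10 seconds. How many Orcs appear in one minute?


Spawns per minute = count * (60 / interval)
= 3 * (60 / 10)
= 3 * 6.0
= 18.0

18.0 per minute


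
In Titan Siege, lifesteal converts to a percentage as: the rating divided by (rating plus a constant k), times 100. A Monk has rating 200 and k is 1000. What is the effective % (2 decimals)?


effective% = rating / (rating + k) * 100
= 200 / (200 + 1000) * 100
= 200 / 1200 * 100
= 0.166667 * 100
= 16.67%

16.67%


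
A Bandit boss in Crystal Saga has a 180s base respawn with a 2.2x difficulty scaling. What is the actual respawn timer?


Respawn time = base * multiplier
= 180 * 2.2
= 396.0 seconds

396.0 seconds


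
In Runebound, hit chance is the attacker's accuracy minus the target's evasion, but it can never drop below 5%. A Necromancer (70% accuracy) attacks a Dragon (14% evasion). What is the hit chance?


accuracy - evasion = 70 - 14 = 56
Apply floor: max(56, 5) = 56
Hit chance = 56%

56%


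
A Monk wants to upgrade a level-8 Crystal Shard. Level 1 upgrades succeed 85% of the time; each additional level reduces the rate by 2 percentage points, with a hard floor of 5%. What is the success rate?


raw_rate = 85 - 2 * (8 - 1)
= 85 - 2 * 7
= 85 - 14
= 71
Apply floor: max(71, 5) = 71%

71%


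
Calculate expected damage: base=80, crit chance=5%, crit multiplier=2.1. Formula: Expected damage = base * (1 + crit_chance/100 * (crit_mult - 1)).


E[dmg] = base * (1 + crit_chance * (crit_mult - 1))
cc as decimal = 5/100 = 0.05
cm - 1 = 2.1 - 1 = 1.1
Bonus factor = 0.05 * 1.1 = 0.055
Total multiplier = 1 + 0.055 = 1.055
Expected damage = 80 * 1.055 = 84.40

84.40 damage


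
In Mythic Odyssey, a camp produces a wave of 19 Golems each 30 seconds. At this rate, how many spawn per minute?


Spawns per minute = count * (60 / interval)
= 19 * (60 / 30)
= 19 * 2.0
= 38.0

38.0 per minute


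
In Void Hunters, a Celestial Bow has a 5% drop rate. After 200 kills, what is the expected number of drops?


Expected drops = kills * (drop_rate / 100)
= 200 * (5 / 100)
= 200 * 0.05
= 10.0

10.0 drops


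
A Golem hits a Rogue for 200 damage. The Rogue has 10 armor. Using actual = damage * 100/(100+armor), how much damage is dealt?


actual = 200 * 100 / (100 + 10)
= 200 * 100 / 110
= 20000 / 110
= 181.82

181.82 damage


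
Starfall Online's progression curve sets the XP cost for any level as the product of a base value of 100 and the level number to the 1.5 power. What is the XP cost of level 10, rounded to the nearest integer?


XP = 100 * level^1.5
Substitute level = 10:
XP = 100 * 10^1.5
= 100 * 31.6228
= 3162

3162 XP


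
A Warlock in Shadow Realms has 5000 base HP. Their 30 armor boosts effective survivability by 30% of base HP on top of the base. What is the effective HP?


EHP = 5000 * (1 + 30/100)
= 5000 * (1 + 0.3)
= 5000 * 1.3
= 6500.0

6500.0 EHP


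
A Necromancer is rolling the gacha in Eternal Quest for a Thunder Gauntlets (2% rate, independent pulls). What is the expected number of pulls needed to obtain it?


Expected pulls for a geometric distribution = 1/p = 100 / rate%
= 100 / 2
= 50.0

50.0 pulls


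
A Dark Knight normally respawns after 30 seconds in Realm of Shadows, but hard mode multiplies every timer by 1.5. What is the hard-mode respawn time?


Respawn time = base * multiplier
= 30 * 1.5
= 45.0 seconds

45.0 seconds


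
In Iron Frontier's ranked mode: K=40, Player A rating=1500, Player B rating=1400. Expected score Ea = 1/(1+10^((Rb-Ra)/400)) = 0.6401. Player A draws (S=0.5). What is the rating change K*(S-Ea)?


Elo update: delta = K * (S - Ea), where S = 0.5 (draws)
S - Ea = 0.5 - 0.6401 = -0.1401
Rating change = 40 * -0.1401
= -5.60

-5.60 rating points


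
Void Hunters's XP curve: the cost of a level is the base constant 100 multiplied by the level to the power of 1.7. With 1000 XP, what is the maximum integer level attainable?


XP = 100 * level^1.7, so level = (XP / 100)^(1/1.7)
= (1000 / 100)^(1/1.7)
= 10.0^0.5882
= 3.8747
Floor: level = 3

level 3


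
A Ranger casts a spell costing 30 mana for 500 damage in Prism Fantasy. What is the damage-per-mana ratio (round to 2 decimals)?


Efficiency = damage / mana
= 500 / 30
= 16.67

16.67 dmg/mana


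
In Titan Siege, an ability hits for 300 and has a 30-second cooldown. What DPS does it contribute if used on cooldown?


DPS = damage / cooldown
= 300 / 30
= 10.00

10.00 DPS


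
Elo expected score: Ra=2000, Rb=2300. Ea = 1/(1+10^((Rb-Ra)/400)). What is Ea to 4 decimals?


Elo expected score: Ea = 1/(1 + 10^((Rb-Ra)/400))
Rb - Ra = 2300 - 2000 = 300
(Rb-Ra)/400 = 300/400 = 0.75
10^0.75 = 5.623413
Ea = 1/(1 + 5.623413) = 1/6.623413 = 0.1510

0.1510


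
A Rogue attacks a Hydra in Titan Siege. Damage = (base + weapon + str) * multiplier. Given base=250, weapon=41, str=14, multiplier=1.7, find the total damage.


Sum base + weapon + str = 250 + 41 + 14 = 305
Multiply by 1.7:
305 * 1.7 = 518.5

518.5 damage


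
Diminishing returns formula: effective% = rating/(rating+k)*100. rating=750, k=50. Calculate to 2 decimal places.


effective% = rating / (rating + k) * 100
= 750 / (750 + 50) * 100
= 750 / 800 * 100
= 0.9375 * 100
= 93.75%

93.75%


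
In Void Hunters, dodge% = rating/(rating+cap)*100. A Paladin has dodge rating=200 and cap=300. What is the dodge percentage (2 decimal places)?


dodge% = 200 / (200 + 300) * 100
= 200 / 500 * 100
= 0.4 * 100
= 40.00%

40.00%


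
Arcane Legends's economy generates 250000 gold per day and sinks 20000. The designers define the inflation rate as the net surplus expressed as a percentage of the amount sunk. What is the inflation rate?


Net gold = 250000 - 20000 = 230000
Inflation rate = net / sunk * 100 = 230000 / 20000 * 100
= 11.5 * 100
= 1150.00%

1150.00%


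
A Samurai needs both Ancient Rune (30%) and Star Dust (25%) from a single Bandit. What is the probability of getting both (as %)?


For independent events, P(both) = P(A) * P(B)
= 30% * 25%
= 750 / 100 %
= 7.5%

7.5%


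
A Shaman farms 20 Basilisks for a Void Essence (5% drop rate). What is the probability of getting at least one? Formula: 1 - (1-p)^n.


P(at least one) = 1 - P(none) = 1 - (1-p)^n
p = 5/100 = 0.05
1 - p = 0.95
(1 - p)^20 = 0.95^20 = 0.358486
P(at least one) = 1 - 0.358486 = 0.6415

0.6415


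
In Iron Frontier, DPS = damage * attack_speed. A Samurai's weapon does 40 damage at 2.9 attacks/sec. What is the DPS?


DPS = damage * attack_speed
= 40 * 2.9
= 116.0

116.0 DPS


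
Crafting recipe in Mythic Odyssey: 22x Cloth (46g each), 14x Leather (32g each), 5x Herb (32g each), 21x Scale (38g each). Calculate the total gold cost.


Cost breakdown:
  Cloth: 22 * 46 = 1012
  Leather: 14 * 32 = 448
  Herb: 5 * 32 = 160
  Scale: 21 * 38 = 798
Total = 1012 + 448 + 160 + 798 = 2418

2418 gold


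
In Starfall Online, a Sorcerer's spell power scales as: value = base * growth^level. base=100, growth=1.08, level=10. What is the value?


value = base * growth^level
= 100 * 1.08^10
= 100 * 2.158925
= 215.89

215.89 spell power


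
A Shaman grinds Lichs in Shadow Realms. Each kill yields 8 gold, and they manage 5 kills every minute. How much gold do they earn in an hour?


Gold per minute = 8 * 5 = 40
Gold per hour = 40 * 60 = 2400

2400 gold/hour


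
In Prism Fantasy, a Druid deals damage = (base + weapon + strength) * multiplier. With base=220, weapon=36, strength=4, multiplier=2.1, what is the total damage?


Sum base + weapon + str = 220 + 36 + 4 = 260
Multiply by 2.1:
260 * 2.1 = 546.0

546.0 damage


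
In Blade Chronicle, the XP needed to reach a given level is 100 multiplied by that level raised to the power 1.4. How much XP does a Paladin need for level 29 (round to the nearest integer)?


XP = 100 * level^1.4
Substitute level = 29:
XP = 100 * 29^1.4
= 100 * 111.5211
= 11152

11152 XP


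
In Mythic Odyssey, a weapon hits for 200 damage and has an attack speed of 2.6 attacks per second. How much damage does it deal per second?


DPS = damage * attack_speed
= 200 * 2.6
= 520.0

520.0 DPS


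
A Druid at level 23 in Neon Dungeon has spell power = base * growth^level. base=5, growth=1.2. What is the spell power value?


value = base * growth^level
= 5 * 1.2^23
= 5 * 66.247373
= 331.24

331.24 spell power


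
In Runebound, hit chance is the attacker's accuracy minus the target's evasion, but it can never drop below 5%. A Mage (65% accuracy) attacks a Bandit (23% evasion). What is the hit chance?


accuracy - evasion = 65 - 23 = 42
Apply floor: max(42, 5) = 42
Hit chance = 42%

42%


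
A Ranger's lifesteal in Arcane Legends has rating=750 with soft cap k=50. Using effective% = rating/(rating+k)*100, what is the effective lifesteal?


effective% = rating / (rating + k) * 100
= 750 / (750 + 50) * 100
= 750 / 800 * 100
= 0.9375 * 100
= 93.75%

93.75%


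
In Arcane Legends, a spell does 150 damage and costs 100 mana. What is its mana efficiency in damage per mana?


Efficiency = damage / mana
= 150 / 100
= 1.50

1.50 dmg/mana


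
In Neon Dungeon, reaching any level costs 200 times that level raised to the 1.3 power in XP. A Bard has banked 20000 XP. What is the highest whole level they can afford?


XP = 200 * level^1.3, so level = (XP / 200)^(1/1.3)
= (20000 / 200)^(1/1.3)
= 100.0^0.7692
= 34.5511
Floor: level = 34

level 34


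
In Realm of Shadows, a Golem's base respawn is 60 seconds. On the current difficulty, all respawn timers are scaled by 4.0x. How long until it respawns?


Respawn time = base * multiplier
= 60 * 4.0
= 240.0 seconds

240.0 seconds


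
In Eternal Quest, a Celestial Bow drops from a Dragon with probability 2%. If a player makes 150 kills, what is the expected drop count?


Expected drops = kills * (drop_rate / 100)
= 150 * (2 / 100)
= 150 * 0.02
= 3.0

3.0 drops


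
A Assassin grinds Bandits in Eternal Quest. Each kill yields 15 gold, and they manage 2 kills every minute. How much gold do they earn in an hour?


Gold per minute = 15 * 2 = 30
Gold per hour = 30 * 60 = 1800

1800 gold/hour


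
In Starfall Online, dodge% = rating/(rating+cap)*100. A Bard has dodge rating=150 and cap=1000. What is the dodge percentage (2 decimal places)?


dodge% = 150 / (150 + 1000) * 100
= 150 / 1150 * 100
= 0.130435 * 100
= 13.04%

13.04%


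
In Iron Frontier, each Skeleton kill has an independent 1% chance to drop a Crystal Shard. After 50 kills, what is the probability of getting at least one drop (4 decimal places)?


P(at least one) = 1 - P(none) = 1 - (1-p)^n
p = 1/100 = 0.01
1 - p = 0.99
(1 - p)^50 = 0.99^50 = 0.605006
P(at least one) = 1 - 0.605006 = 0.3950

0.3950


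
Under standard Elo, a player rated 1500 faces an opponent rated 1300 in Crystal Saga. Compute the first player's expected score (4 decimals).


Elo expected score: Ea = 1/(1 + 10^((Rb-Ra)/400))
Rb - Ra = 1300 - 1500 = -200
(Rb-Ra)/400 = -200/400 = -0.5
10^-0.5 = 0.316228
Ea = 1/(1 + 0.316228) = 1/1.316228 = 0.7597

0.7597


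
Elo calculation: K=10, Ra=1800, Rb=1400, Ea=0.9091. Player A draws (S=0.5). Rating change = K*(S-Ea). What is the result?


Elo update: delta = K * (S - Ea), where S = 0.5 (draws)
S - Ea = 0.5 - 0.9091 = -0.4091
Rating change = 10 * -0.4091
= -4.09

-4.09 rating points


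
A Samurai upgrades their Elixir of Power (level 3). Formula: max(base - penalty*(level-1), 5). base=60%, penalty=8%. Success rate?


raw_rate = 60 - 8 * (3 - 1)
= 60 - 8 * 2
= 60 - 16
= 44
Apply floor: max(44, 5) = 44%

44%


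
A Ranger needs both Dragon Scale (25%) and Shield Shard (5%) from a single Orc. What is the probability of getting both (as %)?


For independent events, P(both) = P(A) * P(B)
= 25% * 5%
= 125 / 100 %
= 1.25%

1.25%


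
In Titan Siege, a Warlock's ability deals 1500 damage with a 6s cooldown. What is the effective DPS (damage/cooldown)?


DPS = damage / cooldown
= 1500 / 6
= 250.00

250.00 DPS


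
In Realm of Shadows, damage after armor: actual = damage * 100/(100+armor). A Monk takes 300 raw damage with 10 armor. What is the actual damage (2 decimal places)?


actual = 300 * 100 / (100 + 10)
= 300 * 100 / 110
= 30000 / 110
= 272.73

272.73 damage


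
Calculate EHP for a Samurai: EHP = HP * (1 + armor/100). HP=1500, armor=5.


EHP = 1500 * (1 + 5/100)
= 1500 * (1 + 0.05)
= 1500 * 1.05
= 1575.0

1575.0 EHP


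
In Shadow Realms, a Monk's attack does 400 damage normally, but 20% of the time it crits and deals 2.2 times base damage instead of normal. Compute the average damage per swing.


E[dmg] = base * (1 + crit_chance * (crit_mult - 1))
cc as decimal = 20/100 = 0.2
cm - 1 = 2.2 - 1 = 1.2
Bonus factor = 0.2 * 1.2 = 0.24
Total multiplier = 1 + 0.24 = 1.24
Expected damage = 400 * 1.24 = 496.00

496.00 damage


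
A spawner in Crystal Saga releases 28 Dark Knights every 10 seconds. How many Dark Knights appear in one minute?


Spawns per minute = count * (60 / interval)
= 28 * (60 / 10)
= 28 * 6.0
= 168.0

168.0 per minute


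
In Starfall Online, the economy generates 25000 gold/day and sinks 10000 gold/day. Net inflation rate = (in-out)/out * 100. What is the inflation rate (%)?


Net gold = 25000 - 10000 = 15000
Inflation rate = net / sunk * 100 = 15000 / 10000 * 100
= 1.5 * 100
= 150.00%

150.00%


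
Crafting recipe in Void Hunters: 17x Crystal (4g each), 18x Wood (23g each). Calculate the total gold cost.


Cost breakdown:
  Crystal: 17 * 4 = 68
  Wood: 18 * 23 = 414
Total = 68 + 414 = 482

482 gold


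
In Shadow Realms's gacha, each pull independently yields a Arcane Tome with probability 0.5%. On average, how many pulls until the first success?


Expected pulls for a geometric distribution = 1/p = 100 / rate%
= 100 / 0.5
= 200.0

200.0 pulls


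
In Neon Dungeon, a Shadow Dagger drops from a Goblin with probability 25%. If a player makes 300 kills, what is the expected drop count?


Expected drops = kills * (drop_rate / 100)
= 300 * (25 / 100)
= 300 * 0.25
= 75.0

75.0 drops


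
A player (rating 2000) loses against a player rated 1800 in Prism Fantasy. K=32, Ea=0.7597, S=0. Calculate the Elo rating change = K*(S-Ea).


Elo update: delta = K * (S - Ea), where S = 0 (loses)
S - Ea = 0 - 0.7597 = -0.7597
Rating change = 32 * -0.7597
= -24.31

-24.31 rating points


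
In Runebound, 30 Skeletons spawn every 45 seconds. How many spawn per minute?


Spawns per minute = count * (60 / interval)
= 30 * (60 / 45)
= 30 * 1.3333
= 40.0

40.0 per minute


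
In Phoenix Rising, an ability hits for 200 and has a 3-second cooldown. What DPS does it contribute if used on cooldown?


DPS = damage / cooldown
= 200 / 3
= 66.67

66.67 DPS


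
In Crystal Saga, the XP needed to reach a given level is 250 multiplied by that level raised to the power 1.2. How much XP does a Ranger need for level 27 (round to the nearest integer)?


XP = 250 * level^1.2
Substitute level = 27:
XP = 250 * 27^1.2
= 250 * 52.1959
= 13049

13049 XP


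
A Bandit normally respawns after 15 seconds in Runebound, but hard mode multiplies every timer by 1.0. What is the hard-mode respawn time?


Respawn time = base * multiplier
= 15 * 1.0
= 15.0 seconds

15.0 seconds


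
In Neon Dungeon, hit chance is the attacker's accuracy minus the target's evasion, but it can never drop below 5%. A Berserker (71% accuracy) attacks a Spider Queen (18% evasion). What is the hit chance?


accuracy - evasion = 71 - 18 = 53
Apply floor: max(53, 5) = 53
Hit chance = 53%

53%
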